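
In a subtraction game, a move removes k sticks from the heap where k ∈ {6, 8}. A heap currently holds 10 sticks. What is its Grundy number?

Compute g(0), g(1), … for moves {6, 8}:
g(0) = mex{} = 0
g(1) = mex{} = 0
g(2) = mex{} = 0
g(3) = mex{} = 0
g(4) = mex{} = 0
g(5) = mex{} = 0
g(6) = mex{0} = 1
g(7) = mex{0} = 1
g(8) = mex{0} = 1
g(9) = mex{0} = 1
g(10) = mex{0} = 1
So g(10) = 1.

1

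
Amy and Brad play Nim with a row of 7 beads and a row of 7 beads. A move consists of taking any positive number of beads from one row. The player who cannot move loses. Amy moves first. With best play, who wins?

Brad wins

Compute the nim-sum pairwise:
7 ⊕ 7 = 0
The nim-sum is 0, so this is a P-position: the player to move is in a losing position under optimal play; Amy is about to move from it and so loses — Brad wins.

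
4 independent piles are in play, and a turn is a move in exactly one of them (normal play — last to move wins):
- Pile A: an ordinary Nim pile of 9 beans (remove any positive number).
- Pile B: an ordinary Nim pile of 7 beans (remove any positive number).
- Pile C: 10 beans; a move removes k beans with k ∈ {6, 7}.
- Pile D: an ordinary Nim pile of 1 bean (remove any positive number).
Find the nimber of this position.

14

Pile A is a plain Nim pile of size 9, so its Grundy value is 9.
Pile B is a plain Nim pile of size 7, so its Grundy value is 7.
Grundy values for pile C (subtraction set {6, 7}):
k:     0  1  2  3  4  5  6  7  8  9 10
g(k):  0  0  0  0  0  0  1  1  1  1  1
So g(10) = 1.
Pile D is a plain Nim pile of size 1, so its Grundy value is 1.
By the Sprague-Grundy theorem, the Grundy value of a sum of independent games is the XOR of the component values.
Combined value = 9 ⊕ 7 ⊕ 1 ⊕ 1 = 14.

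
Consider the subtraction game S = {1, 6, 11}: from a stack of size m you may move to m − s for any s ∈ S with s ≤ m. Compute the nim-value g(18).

Compute g(0), g(1), … for moves {1, 6, 11}:
k:     0  1  2  3  4  5  6  7  8  9 10 11 12 13 14 15 16 17 18
g(k):  0  1  0  1  0  1  2  0  1  0  1  2  0  1  0  1  0  1  2
So g(18) = 2.

2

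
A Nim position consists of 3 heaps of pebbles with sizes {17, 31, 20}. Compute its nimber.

26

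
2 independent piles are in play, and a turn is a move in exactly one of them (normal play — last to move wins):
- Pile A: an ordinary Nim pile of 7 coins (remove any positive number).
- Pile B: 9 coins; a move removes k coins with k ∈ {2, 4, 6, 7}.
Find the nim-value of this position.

Pile A is a plain Nim pile of size 7, so its Grundy value is 7.
Build the Grundy sequence for pile B with g(k) = mex{g(k−s) : s ∈ {2, 4, 6, 7}, s ≤ k}:
k:     0  1  2  3  4  5  6  7  8  9
g(k):  0  0  1  1  2  2  3  3  4  0
So g(9) = 0.
The value of a disjunctive sum is the nim-sum of the parts.
Combined value = 7 XOR 0 = 7.

7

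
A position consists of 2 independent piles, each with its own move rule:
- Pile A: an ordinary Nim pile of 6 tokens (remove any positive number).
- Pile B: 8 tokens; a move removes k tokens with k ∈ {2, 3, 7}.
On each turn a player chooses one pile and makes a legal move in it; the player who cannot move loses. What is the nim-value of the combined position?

7

Pile A is a plain Nim pile of size 6, so its Grundy value is 6.
Grundy values for pile B (subtraction set {2, 3, 7}):
k:     0  1  2  3  4  5  6  7  8
g(k):  0  0  1  1  2  0  0  1  1
So g(8) = 1.
The value of a disjunctive sum is the nim-sum of the parts.
Combined value = 6 XOR 1 = 7.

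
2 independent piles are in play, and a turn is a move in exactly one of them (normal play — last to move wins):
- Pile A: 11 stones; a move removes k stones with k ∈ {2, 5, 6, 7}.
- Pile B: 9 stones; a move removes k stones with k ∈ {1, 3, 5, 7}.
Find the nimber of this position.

2

For pile A, compute g(0), g(1), … with moves {2, 5, 6, 7}:
g(0) = mex{} = 0
g(1) = mex{} = 0
g(2) = mex{0} = 1
g(3) = mex{0} = 1
g(4) = mex{1} = 0
g(5) = mex{0,1} = 2
g(6) = mex{0} = 1
g(7) = mex{0,1,2} = 3
g(8) = mex{0,1} = 2
g(9) = mex{0,1,3} = 2
g(10) = mex{0,1,2} = 3
g(11) = mex{0,1,2} = 3
So g(11) = 3.
For pile B, compute g(0), g(1), … with moves {1, 3, 5, 7}:
k:     0  1  2  3  4  5  6  7  8  9
g(k):  0  1  0  1  0  1  0  1  0  1
So g(9) = 1.
By the Sprague-Grundy theorem, the Grundy value of a sum of independent games is the XOR of the component values.
Combined value = 3 ⊕ 1 = 2.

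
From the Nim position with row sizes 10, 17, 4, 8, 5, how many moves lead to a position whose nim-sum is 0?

1

Bitwise XOR of the heap sizes:
  01010  (10)
  10001  (17)
  00100  (4)
  01000  (8)
  00101  (5)
  -----
  10010  (18)
The overall nim-sum is X = 18. A row of size p has a winning move iff p XOR X < p (reduce it to p XOR X).
  10: 10 XOR 18 = 24 ≥ 10 — no move.
  17: 17 XOR 18 = 3 < 17 — winning move (to 3).
  4: 4 XOR 18 = 22 ≥ 4 — no move.
  8: 8 XOR 18 = 26 ≥ 8 — no move.
  5: 5 XOR 18 = 23 ≥ 5 — no move.
That gives 1 winning move.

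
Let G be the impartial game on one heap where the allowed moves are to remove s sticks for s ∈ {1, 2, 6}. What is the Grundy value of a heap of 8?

Grundy values for subtraction set {1, 2, 6}:
k:     0  1  2  3  4  5  6  7  8
g(k):  0  1  2  0  1  2  3  0  1
So g(8) = 1.

1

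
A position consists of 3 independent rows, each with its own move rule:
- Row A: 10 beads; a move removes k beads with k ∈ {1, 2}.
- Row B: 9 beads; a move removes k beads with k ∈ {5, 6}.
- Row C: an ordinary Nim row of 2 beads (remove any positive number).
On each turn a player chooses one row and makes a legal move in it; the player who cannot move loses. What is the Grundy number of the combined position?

2

Build the Grundy sequence for row A with g(k) = mex{g(k−s) : s ∈ {1, 2}, s ≤ k}:
g(0) = mex{} = 0
g(1) = mex{0} = 1
g(2) = mex{0,1} = 2
g(3) = mex{1,2} = 0
g(4) = mex{0,2} = 1
g(5) = mex{0,1} = 2
g(6) = mex{1,2} = 0
g(7) = mex{0,2} = 1
g(8) = mex{0,1} = 2
g(9) = mex{1,2} = 0
g(10) = mex{0,2} = 1
So g(10) = 1.
For row B, compute g(0), g(1), … with moves {5, 6}:
g(0) = mex{} = 0
g(1) = mex{} = 0
g(2) = mex{} = 0
g(3) = mex{} = 0
g(4) = mex{} = 0
g(5) = mex{0} = 1
g(6) = mex{0} = 1
g(7) = mex{0} = 1
g(8) = mex{0} = 1
g(9) = mex{0} = 1
So g(9) = 1.
Row C is a plain Nim row of size 2, so its Grundy value is 2.
By the Sprague-Grundy theorem, the Grundy value of a sum of independent games is the XOR of the component values.
Combined value = 1 XOR 1 XOR 2 = 2.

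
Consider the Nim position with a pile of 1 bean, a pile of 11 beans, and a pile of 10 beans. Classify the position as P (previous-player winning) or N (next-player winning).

P-position

Write each in binary and XOR column by column:
  0001  (1)
  1011  (11)
  1010  (10)
  ----
  0000  (0)
The nim-sum is 0, so this is a P-position: the player to move is in a losing position under optimal play.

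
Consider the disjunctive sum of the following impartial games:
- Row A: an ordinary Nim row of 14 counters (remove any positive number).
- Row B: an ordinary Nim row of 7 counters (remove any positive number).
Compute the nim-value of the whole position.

Row A is a plain Nim row of size 14, so its Grundy value is 14.
Row B is a plain Nim row of size 7, so its Grundy value is 7.
By the Sprague-Grundy theorem, the Grundy value of a sum of independent games is the XOR of the component values.
Combined value = 14 ⊕ 7 = 9.

9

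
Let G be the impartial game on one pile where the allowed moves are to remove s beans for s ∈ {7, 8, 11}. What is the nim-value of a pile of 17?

Compute g(0), g(1), … for moves {7, 8, 11}:
k:     0  1  2  3  4  5  6  7  8  9 10 11 12 13 14 15 16 17
g(k):  0  0  0  0  0  0  0  1  1  1  1  1  1  1  2  2  2  2
So g(17) = 2.

2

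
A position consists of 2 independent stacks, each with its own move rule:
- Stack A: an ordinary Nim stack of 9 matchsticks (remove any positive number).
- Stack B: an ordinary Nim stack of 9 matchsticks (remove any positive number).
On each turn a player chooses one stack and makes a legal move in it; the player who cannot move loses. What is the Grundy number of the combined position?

Stack A is a plain Nim stack of size 9, so its Grundy value is 9.
Stack B is a plain Nim stack of size 9, so its Grundy value is 9.
The value of a disjunctive sum is the nim-sum of the parts.
Combined value = 9 ⊕ 9 = 0.

0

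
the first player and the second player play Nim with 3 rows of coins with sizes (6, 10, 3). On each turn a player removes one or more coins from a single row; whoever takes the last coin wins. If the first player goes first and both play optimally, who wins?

In binary:
  0110  (6)
  1010  (10)
  0011  (3)
  ----
  1111  (15)
The nim-sum is 15 ≠ 0, so this is an N-position: the player to move can win; the first player has a winning move.

the first player wins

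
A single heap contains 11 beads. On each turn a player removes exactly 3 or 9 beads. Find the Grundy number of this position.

Compute g(0), g(1), … for moves {3, 9}:
k:     0  1  2  3  4  5  6  7  8  9 10 11
g(k):  0  0  0  1  1  1  0  0  0  1  1  1
So g(11) = 1.

1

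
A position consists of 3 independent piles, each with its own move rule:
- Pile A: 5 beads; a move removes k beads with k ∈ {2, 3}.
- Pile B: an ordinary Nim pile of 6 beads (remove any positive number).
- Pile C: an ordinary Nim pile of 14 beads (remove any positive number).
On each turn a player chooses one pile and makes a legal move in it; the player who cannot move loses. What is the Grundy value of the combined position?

Grundy values for pile A (subtraction set {2, 3}):
g(0) = mex{} = 0
g(1) = mex{} = 0
g(2) = mex{0} = 1
g(3) = mex{0} = 1
g(4) = mex{0,1} = 2
g(5) = mex{1} = 0
So g(5) = 0.
Pile B is a plain Nim pile of size 6, so its Grundy value is 6.
Pile C is a plain Nim pile of size 14, so its Grundy value is 14.
The value of a disjunctive sum is the nim-sum of the parts.
Combined value = 0 ⊕ 6 ⊕ 14 = 8.

8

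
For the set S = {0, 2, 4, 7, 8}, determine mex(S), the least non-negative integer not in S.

0 is in the set but 1 is not, so the mex is 1.

1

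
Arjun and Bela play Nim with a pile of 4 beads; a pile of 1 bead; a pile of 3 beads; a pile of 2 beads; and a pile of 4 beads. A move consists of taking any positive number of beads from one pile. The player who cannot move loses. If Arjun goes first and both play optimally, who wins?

Bela wins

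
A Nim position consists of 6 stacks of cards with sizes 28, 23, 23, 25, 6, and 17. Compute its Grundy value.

18

In binary:
  11100  (28)
  10111  (23)
  10111  (23)
  11001  (25)
  00110  (6)
  10001  (17)
  -----
  10010  (18)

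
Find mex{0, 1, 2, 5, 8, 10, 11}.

The values 0, 1, 2 are all present; 3 is the first non-negative integer missing from the set.

3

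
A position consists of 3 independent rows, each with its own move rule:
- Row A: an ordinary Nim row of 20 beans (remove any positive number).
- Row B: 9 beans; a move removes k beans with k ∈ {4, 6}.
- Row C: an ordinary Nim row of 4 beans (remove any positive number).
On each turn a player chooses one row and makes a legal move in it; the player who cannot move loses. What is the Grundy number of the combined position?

18

Row A is a plain Nim row of size 20, so its Grundy value is 20.
Build the Grundy sequence for row B with g(k) = mex{g(k−s) : s ∈ {4, 6}, s ≤ k}:
g(0) = mex{} = 0
g(1) = mex{} = 0
g(2) = mex{} = 0
g(3) = mex{} = 0
g(4) = mex{0} = 1
g(5) = mex{0} = 1
g(6) = mex{0} = 1
g(7) = mex{0} = 1
g(8) = mex{0,1} = 2
g(9) = mex{0,1} = 2
So g(9) = 2.
Row C is a plain Nim row of size 4, so its Grundy value is 4.
By the Sprague-Grundy theorem, the Grundy value of a sum of independent games is the XOR of the component values.
Combined value = 20 ⊕ 2 ⊕ 4 = 18.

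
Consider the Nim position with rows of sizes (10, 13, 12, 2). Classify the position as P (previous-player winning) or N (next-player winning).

N-position

Bitwise XOR of the heap sizes:
  1010  (10)
  1101  (13)
  1100  (12)
  0010  (2)
  ----
  1001  (9)
The nim-sum is 9 ≠ 0, so this is an N-position: the player to move can win.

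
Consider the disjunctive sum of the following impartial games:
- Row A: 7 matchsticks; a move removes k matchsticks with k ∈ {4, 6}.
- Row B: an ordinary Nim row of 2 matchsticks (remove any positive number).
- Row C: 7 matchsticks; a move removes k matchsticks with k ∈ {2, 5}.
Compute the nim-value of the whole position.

3

Build the Grundy sequence for row A with g(k) = mex{g(k−s) : s ∈ {4, 6}, s ≤ k}:
k:     0  1  2  3  4  5  6  7
g(k):  0  0  0  0  1  1  1  1
So g(7) = 1.
Row B is a plain Nim row of size 2, so its Grundy value is 2.
Build the Grundy sequence for row C with g(k) = mex{g(k−s) : s ∈ {2, 5}, s ≤ k}:
k:     0  1  2  3  4  5  6  7
g(k):  0  0  1  1  0  2  1  0
So g(7) = 0.
By the Sprague-Grundy theorem, the Grundy value of a sum of independent games is the XOR of the component values.
Combined value = 1 XOR 2 XOR 0 = 3.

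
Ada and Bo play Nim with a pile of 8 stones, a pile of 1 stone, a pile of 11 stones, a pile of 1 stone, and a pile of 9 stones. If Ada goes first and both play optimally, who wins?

In binary:
  1000  (8)
  0001  (1)
  1011  (11)
  0001  (1)
  1001  (9)
  ----
  1010  (10)
The nim-sum is 10 ≠ 0, so this is an N-position: the player to move can win; Ada has a winning move.

Ada wins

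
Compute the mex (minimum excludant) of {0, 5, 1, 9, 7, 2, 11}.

The values 0, 1, 2 are all present; 3 is the first non-negative integer missing from the set.

3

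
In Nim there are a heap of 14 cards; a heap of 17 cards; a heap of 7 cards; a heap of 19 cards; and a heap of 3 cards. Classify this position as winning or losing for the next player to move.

Nim-sum: 14 ⊕ 17 ⊕ 7 ⊕ 19 ⊕ 3 = 8.
The nim-sum is 8 ≠ 0, so this is an N-position: the player to move can win.

Winning position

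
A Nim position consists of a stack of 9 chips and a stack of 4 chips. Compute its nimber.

13

In binary:
  1001  (9)
  0100  (4)
  ----
  1101  (13)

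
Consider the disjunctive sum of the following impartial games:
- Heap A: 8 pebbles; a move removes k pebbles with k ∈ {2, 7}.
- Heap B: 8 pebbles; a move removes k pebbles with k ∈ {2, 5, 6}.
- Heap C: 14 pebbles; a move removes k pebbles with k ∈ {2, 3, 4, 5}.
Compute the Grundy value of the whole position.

Grundy values for heap A (subtraction set {2, 7}):
g(0) = mex{} = 0
g(1) = mex{} = 0
g(2) = mex{0} = 1
g(3) = mex{0} = 1
g(4) = mex{1} = 0
g(5) = mex{1} = 0
g(6) = mex{0} = 1
g(7) = mex{0} = 1
g(8) = mex{0,1} = 2
So g(8) = 2.
Grundy values for heap B (subtraction set {2, 5, 6}):
k:     0  1  2  3  4  5  6  7  8
g(k):  0  0  1  1  0  2  1  3  0
So g(8) = 0.
For heap C, compute g(0), g(1), … with moves {2, 3, 4, 5}:
g(0) = mex{} = 0
g(1) = mex{} = 0
g(2) = mex{0} = 1
g(3) = mex{0} = 1
g(4) = mex{0,1} = 2
g(5) = mex{0,1} = 2
g(6) = mex{0,1,2} = 3
g(7) = mex{1,2} = 0
g(8) = mex{1,2,3} = 0
g(9) = mex{0,2,3} = 1
g(10) = mex{0,2,3} = 1
g(11) = mex{0,1,3} = 2
g(12) = mex{0,1} = 2
g(13) = mex{0,1,2} = 3
g(14) = mex{1,2} = 0
So g(14) = 0.
By the Sprague-Grundy theorem, the Grundy value of a sum of independent games is the XOR of the component values.
Combined value = 2 XOR 0 XOR 0 = 2.

2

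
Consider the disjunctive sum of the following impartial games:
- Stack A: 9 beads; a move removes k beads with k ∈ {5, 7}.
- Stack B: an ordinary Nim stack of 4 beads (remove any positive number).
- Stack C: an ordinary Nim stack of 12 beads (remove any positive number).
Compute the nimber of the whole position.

Grundy values for stack A (subtraction set {5, 7}):
g(0) = mex{} = 0
g(1) = mex{} = 0
g(2) = mex{} = 0
g(3) = mex{} = 0
g(4) = mex{} = 0
g(5) = mex{0} = 1
g(6) = mex{0} = 1
g(7) = mex{0} = 1
g(8) = mex{0} = 1
g(9) = mex{0} = 1
So g(9) = 1.
Stack B is a plain Nim stack of size 4, so its Grundy value is 4.
Stack C is a plain Nim stack of size 12, so its Grundy value is 12.
The value of a disjunctive sum is the nim-sum of the parts.
Combined value = 1 XOR 4 XOR 12 = 9.

9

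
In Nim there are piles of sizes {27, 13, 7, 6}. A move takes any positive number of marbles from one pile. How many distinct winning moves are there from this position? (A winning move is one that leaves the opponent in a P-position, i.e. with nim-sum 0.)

Nim-sum: 27 XOR 13 XOR 7 XOR 6 = 23.
The overall nim-sum is X = 23. A pile of size p has a winning move iff p XOR X < p (reduce it to p XOR X).
  27: 27 XOR 23 = 12 < 27 — winning move (to 12).
  13: 13 XOR 23 = 26 ≥ 13 — no move.
  7: 7 XOR 23 = 16 ≥ 7 — no move.
  6: 6 XOR 23 = 17 ≥ 6 — no move.
That gives 1 winning move.

1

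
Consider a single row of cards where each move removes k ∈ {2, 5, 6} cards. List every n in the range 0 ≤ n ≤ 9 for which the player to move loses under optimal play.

0, 1, 4, 8

Compute g(0), g(1), … for moves {2, 5, 6}:
g(0) = mex{} = 0
g(1) = mex{} = 0
g(2) = mex{0} = 1
g(3) = mex{0} = 1
g(4) = mex{1} = 0
g(5) = mex{0,1} = 2
g(6) = mex{0} = 1
g(7) = mex{0,1,2} = 3
g(8) = mex{1} = 0
g(9) = mex{0,1,3} = 2
The P-positions (g = 0) in 0..9 are 0, 1, 4, 8.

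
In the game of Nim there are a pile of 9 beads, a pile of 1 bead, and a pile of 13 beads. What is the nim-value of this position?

5

Nim-sum: 9 ⊕ 1 ⊕ 13 = 5.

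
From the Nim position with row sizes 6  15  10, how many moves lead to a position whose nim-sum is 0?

3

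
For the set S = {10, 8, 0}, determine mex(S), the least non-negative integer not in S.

1

0 is in the set but 1 is not, so the mex is 1.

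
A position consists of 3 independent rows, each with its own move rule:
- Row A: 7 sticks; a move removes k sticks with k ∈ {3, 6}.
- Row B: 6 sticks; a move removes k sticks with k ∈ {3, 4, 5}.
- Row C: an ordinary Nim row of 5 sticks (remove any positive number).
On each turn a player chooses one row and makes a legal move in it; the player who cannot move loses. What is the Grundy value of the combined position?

5

For row A, compute g(0), g(1), … with moves {3, 6}:
g(0) = mex{} = 0
g(1) = mex{} = 0
g(2) = mex{} = 0
g(3) = mex{0} = 1
g(4) = mex{0} = 1
g(5) = mex{0} = 1
g(6) = mex{0,1} = 2
g(7) = mex{0,1} = 2
So g(7) = 2.
Build the Grundy sequence for row B with g(k) = mex{g(k−s) : s ∈ {3, 4, 5}, s ≤ k}:
g(0) = mex{} = 0
g(1) = mex{} = 0
g(2) = mex{} = 0
g(3) = mex{0} = 1
g(4) = mex{0} = 1
g(5) = mex{0} = 1
g(6) = mex{0,1} = 2
So g(6) = 2.
Row C is a plain Nim row of size 5, so its Grundy value is 5.
The value of a disjunctive sum is the nim-sum of the parts.
Combined value = 2 XOR 2 XOR 5 = 5.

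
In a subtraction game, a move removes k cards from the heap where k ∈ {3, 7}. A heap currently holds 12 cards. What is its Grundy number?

Grundy values for subtraction set {3, 7}:
g(0) = mex{} = 0
g(1) = mex{} = 0
g(2) = mex{} = 0
g(3) = mex{0} = 1
g(4) = mex{0} = 1
g(5) = mex{0} = 1
g(6) = mex{1} = 0
g(7) = mex{0,1} = 2
g(8) = mex{0,1} = 2
g(9) = mex{0} = 1
g(10) = mex{1,2} = 0
g(11) = mex{1,2} = 0
g(12) = mex{1} = 0
So g(12) = 0.

0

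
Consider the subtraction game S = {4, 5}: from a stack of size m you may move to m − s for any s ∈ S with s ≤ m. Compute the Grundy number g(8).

2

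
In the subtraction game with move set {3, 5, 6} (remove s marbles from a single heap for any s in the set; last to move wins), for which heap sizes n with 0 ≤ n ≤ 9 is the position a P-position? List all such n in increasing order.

0, 1, 2, 9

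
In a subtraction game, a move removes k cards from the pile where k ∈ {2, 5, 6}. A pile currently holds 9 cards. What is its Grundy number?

Build the Grundy sequence with g(k) = mex{g(k−s) : s ∈ {2, 5, 6}, s ≤ k}:
k:     0  1  2  3  4  5  6  7  8  9
g(k):  0  0  1  1  0  2  1  3  0  2
So g(9) = 2.

2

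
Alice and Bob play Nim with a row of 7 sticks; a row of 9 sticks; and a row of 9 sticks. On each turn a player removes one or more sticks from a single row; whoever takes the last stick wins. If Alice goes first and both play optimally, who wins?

Alice wins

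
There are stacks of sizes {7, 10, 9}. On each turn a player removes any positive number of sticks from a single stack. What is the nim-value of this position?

Nim-sum: 7 ⊕ 10 ⊕ 9 = 4.

4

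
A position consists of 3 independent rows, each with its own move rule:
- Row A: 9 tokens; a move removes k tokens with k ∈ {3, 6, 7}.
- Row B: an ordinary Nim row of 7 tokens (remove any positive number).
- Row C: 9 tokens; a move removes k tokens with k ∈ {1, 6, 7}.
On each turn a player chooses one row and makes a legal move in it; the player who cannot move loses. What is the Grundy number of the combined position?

Build the Grundy sequence for row A with g(k) = mex{g(k−s) : s ∈ {3, 6, 7}, s ≤ k}:
g(0) = mex{} = 0
g(1) = mex{} = 0
g(2) = mex{} = 0
g(3) = mex{0} = 1
g(4) = mex{0} = 1
g(5) = mex{0} = 1
g(6) = mex{0,1} = 2
g(7) = mex{0,1} = 2
g(8) = mex{0,1} = 2
g(9) = mex{0,1,2} = 3
So g(9) = 3.
Row B is a plain Nim row of size 7, so its Grundy value is 7.
For row C, compute g(0), g(1), … with moves {1, 6, 7}:
k:     0  1  2  3  4  5  6  7  8  9
g(k):  0  1  0  1  0  1  2  3  2  3
So g(9) = 3.
The value of a disjunctive sum is the nim-sum of the parts.
Combined value = 3 XOR 7 XOR 3 = 7.

7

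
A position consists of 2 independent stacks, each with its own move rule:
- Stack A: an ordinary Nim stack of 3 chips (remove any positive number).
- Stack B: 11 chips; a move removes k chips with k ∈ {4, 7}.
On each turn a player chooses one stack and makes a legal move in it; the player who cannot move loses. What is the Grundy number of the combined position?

3

Stack A is a plain Nim stack of size 3, so its Grundy value is 3.
Build the Grundy sequence for stack B with g(k) = mex{g(k−s) : s ∈ {4, 7}, s ≤ k}:
g(0) = mex{} = 0
g(1) = mex{} = 0
g(2) = mex{} = 0
g(3) = mex{} = 0
g(4) = mex{0} = 1
g(5) = mex{0} = 1
g(6) = mex{0} = 1
g(7) = mex{0} = 1
g(8) = mex{0,1} = 2
g(9) = mex{0,1} = 2
g(10) = mex{0,1} = 2
g(11) = mex{1} = 0
So g(11) = 0.
By the Sprague-Grundy theorem, the Grundy value of a sum of independent games is the XOR of the component values.
Combined value = 3 XOR 0 = 3.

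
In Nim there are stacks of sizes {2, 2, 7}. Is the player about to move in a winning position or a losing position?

Compute the nim-sum pairwise:
2 ⊕ 2 = 0
0 ⊕ 7 = 7
The nim-sum is 7 ≠ 0, so this is an N-position: the player to move can win.

Winning position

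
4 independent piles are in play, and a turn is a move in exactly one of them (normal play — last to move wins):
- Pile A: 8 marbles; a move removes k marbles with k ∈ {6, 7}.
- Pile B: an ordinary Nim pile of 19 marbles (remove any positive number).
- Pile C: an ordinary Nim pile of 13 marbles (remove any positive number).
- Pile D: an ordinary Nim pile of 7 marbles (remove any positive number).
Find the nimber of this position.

24

Grundy values for pile A (subtraction set {6, 7}):
g(0) = mex{} = 0
g(1) = mex{} = 0
g(2) = mex{} = 0
g(3) = mex{} = 0
g(4) = mex{} = 0
g(5) = mex{} = 0
g(6) = mex{0} = 1
g(7) = mex{0} = 1
g(8) = mex{0} = 1
So g(8) = 1.
Pile B is a plain Nim pile of size 19, so its Grundy value is 19.
Pile C is a plain Nim pile of size 13, so its Grundy value is 13.
Pile D is a plain Nim pile of size 7, so its Grundy value is 7.
By the Sprague-Grundy theorem, the Grundy value of a sum of independent games is the XOR of the component values.
Combined value = 1 XOR 19 XOR 13 XOR 7 = 24.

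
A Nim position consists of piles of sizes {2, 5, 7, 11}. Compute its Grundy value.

Compute the nim-sum pairwise:
2 XOR 5 = 7
7 XOR 7 = 0
0 XOR 11 = 11

11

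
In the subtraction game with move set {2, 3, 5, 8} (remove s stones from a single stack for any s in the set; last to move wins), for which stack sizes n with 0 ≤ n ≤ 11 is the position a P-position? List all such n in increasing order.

0, 1, 7, 11

Compute g(0), g(1), … for moves {2, 3, 5, 8}:
g(0) = mex{} = 0
g(1) = mex{} = 0
g(2) = mex{0} = 1
g(3) = mex{0} = 1
g(4) = mex{0,1} = 2
g(5) = mex{0,1} = 2
g(6) = mex{0,1,2} = 3
g(7) = mex{1,2} = 0
g(8) = mex{0,1,2,3} = 4
g(9) = mex{0,2,3} = 1
g(10) = mex{0,1,2,4} = 3
g(11) = mex{1,3,4} = 0
The P-positions (g = 0) in 0..11 are 0, 1, 7, 11.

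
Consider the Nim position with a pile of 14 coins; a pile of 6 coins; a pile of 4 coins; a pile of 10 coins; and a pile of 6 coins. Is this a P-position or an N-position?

P-position

Compute the nim-sum pairwise:
14 ^ 6 = 8
8 ^ 4 = 12
12 ^ 10 = 6
6 ^ 6 = 0
The nim-sum is 0, so this is a P-position: the player to move is in a losing position under optimal play.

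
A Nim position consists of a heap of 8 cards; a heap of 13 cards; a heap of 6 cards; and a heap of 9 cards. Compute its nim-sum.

Compute the nim-sum pairwise:
8 XOR 13 = 5
5 XOR 6 = 3
3 XOR 9 = 10

10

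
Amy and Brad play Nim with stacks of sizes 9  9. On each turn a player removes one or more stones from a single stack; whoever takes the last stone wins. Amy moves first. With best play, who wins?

Write each in binary and XOR column by column:
  1001  (9)
  1001  (9)
  ----
  0000  (0)
The nim-sum is 0, so this is a P-position: the player to move is in a losing position under optimal play; Amy is about to move from it and so loses — Brad wins.

Brad wins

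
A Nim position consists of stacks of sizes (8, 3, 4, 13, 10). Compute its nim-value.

Write each in binary and XOR column by column:
  1000  (8)
  0011  (3)
  0100  (4)
  1101  (13)
  1010  (10)
  ----
  1000  (8)

8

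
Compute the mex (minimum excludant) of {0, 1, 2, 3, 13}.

The values 0, 1, 2, 3 are all present; 4 is the first non-negative integer missing from the set.

4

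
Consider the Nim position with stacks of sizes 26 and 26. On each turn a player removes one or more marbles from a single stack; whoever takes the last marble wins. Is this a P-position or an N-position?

Compute the nim-sum pairwise:
26 ⊕ 26 = 0
The nim-sum is 0, so this is a P-position: the player to move is in a losing position under optimal play.

P-position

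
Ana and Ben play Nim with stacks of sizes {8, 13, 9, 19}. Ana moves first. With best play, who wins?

Compute the nim-sum pairwise:
8 XOR 13 = 5
5 XOR 9 = 12
12 XOR 19 = 31
The nim-sum is 31 ≠ 0, so this is an N-position: the player to move can win; Ana has a winning move.

Ana wins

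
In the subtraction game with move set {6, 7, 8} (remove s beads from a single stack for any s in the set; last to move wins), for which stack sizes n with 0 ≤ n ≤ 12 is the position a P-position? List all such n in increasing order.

Compute g(0), g(1), … for moves {6, 7, 8}:
k:     0  1  2  3  4  5  6  7  8  9 10 11 12
g(k):  0  0  0  0  0  0  1  1  1  1  1  1  2
The P-positions (g = 0) in 0..12 are 0, 1, 2, 3, 4, 5.

0, 1, 2, 3, 4, 5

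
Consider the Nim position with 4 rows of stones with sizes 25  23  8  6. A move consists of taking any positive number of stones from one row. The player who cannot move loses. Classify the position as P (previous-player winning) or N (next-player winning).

P-position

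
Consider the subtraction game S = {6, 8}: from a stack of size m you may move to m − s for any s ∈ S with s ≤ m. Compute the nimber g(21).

1

Build the Grundy sequence with g(k) = mex{g(k−s) : s ∈ {6, 8}, s ≤ k}:
k:     0  1  2  3  4  5  6  7  8  9 10 11 12 13 14 15 16 17 18 19 20 21
g(k):  0  0  0  0  0  0  1  1  1  1  1  1  2  2  0  0  0  0  0  0  1  1
So g(21) = 1.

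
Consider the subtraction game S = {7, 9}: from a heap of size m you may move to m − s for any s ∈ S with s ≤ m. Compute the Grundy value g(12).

Grundy values for subtraction set {7, 9}:
g(0) = mex{} = 0
g(1) = mex{} = 0
g(2) = mex{} = 0
g(3) = mex{} = 0
g(4) = mex{} = 0
g(5) = mex{} = 0
g(6) = mex{} = 0
g(7) = mex{0} = 1
g(8) = mex{0} = 1
g(9) = mex{0} = 1
g(10) = mex{0} = 1
g(11) = mex{0} = 1
g(12) = mex{0} = 1
So g(12) = 1.

1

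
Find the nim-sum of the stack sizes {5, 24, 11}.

22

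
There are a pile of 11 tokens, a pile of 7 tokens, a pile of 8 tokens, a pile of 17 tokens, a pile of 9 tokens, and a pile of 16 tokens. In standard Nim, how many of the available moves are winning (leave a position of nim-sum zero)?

Compute the nim-sum pairwise:
11 XOR 7 = 12
12 XOR 8 = 4
4 XOR 17 = 21
21 XOR 9 = 28
28 XOR 16 = 12
The overall nim-sum is X = 12. A pile of size p has a winning move iff p XOR X < p (reduce it to p XOR X).
  11: 11 XOR 12 = 7 < 11 — winning move (to 7).
  7: 7 XOR 12 = 11 ≥ 7 — no move.
  8: 8 XOR 12 = 4 < 8 — winning move (to 4).
  17: 17 XOR 12 = 29 ≥ 17 — no move.
  9: 9 XOR 12 = 5 < 9 — winning move (to 5).
  16: 16 XOR 12 = 28 ≥ 16 — no move.
That gives 3 winning moves.

3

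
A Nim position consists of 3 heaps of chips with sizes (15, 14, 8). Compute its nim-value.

Nim-sum: 15 XOR 14 XOR 8 = 9.

9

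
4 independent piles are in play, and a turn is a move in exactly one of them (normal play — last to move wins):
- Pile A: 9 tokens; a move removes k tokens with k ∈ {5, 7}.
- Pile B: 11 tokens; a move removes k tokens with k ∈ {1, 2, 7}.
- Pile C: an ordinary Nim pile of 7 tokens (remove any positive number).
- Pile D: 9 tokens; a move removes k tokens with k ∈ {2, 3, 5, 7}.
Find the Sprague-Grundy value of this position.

4

For pile A, compute g(0), g(1), … with moves {5, 7}:
g(0) = mex{} = 0
g(1) = mex{} = 0
g(2) = mex{} = 0
g(3) = mex{} = 0
g(4) = mex{} = 0
g(5) = mex{0} = 1
g(6) = mex{0} = 1
g(7) = mex{0} = 1
g(8) = mex{0} = 1
g(9) = mex{0} = 1
So g(9) = 1.
Grundy values for pile B (subtraction set {1, 2, 7}):
k:     0  1  2  3  4  5  6  7  8  9 10 11
g(k):  0  1  2  0  1  2  0  1  2  0  1  2
So g(11) = 2.
Pile C is a plain Nim pile of size 7, so its Grundy value is 7.
Grundy values for pile D (subtraction set {2, 3, 5, 7}):
k:     0  1  2  3  4  5  6  7  8  9
g(k):  0  0  1  1  2  2  3  3  4  0
So g(9) = 0.
By the Sprague-Grundy theorem, the Grundy value of a sum of independent games is the XOR of the component values.
Combined value = 1 XOR 2 XOR 7 XOR 0 = 4.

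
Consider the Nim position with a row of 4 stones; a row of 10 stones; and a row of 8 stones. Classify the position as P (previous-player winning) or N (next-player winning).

N-position

Compute the nim-sum pairwise:
4 XOR 10 = 14
14 XOR 8 = 6
The nim-sum is 6 ≠ 0, so this is an N-position: the player to move can win.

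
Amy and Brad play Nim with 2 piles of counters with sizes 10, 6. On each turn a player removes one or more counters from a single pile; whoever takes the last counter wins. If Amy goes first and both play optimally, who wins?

Compute the nim-sum pairwise:
10 XOR 6 = 12
The nim-sum is 12 ≠ 0, so this is an N-position: the player to move can win; Amy has a winning move.

Amy wins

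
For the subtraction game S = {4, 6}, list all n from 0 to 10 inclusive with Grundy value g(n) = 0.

0, 1, 2, 3, 10

Grundy values for subtraction set {4, 6}:
k:     0  1  2  3  4  5  6  7  8  9 10
g(k):  0  0  0  0  1  1  1  1  2  2  0
The P-positions (g = 0) in 0..10 are 0, 1, 2, 3, 10.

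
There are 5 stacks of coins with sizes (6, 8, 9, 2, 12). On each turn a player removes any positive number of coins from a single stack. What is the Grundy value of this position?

Compute the nim-sum pairwise:
6 XOR 8 = 14
14 XOR 9 = 7
7 XOR 2 = 5
5 XOR 12 = 9

9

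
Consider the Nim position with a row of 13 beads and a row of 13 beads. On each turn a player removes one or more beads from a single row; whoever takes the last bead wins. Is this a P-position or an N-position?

P-position

In binary:
  1101  (13)
  1101  (13)
  ----
  0000  (0)
The nim-sum is 0, so this is a P-position: the player to move is in a losing position under optimal play.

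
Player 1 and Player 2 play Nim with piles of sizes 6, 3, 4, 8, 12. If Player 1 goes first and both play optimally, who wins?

Compute the nim-sum pairwise:
6 XOR 3 = 5
5 XOR 4 = 1
1 XOR 8 = 9
9 XOR 12 = 5
The nim-sum is 5 ≠ 0, so this is an N-position: the player to move can win; Player 1 has a winning move.

Player 1 wins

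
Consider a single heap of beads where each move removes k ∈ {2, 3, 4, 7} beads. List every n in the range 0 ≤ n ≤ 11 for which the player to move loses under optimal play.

0, 1, 6, 11

Compute g(0), g(1), … for moves {2, 3, 4, 7}:
g(0) = mex{} = 0
g(1) = mex{} = 0
g(2) = mex{0} = 1
g(3) = mex{0} = 1
g(4) = mex{0,1} = 2
g(5) = mex{0,1} = 2
g(6) = mex{1,2} = 0
g(7) = mex{0,1,2} = 3
g(8) = mex{0,2} = 1
g(9) = mex{0,1,2,3} = 4
g(10) = mex{0,1,3} = 2
g(11) = mex{1,2,3,4} = 0
The P-positions (g = 0) in 0..11 are 0, 1, 6, 11.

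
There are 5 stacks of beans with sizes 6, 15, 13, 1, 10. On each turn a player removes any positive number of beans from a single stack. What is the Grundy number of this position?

15

Nim-sum: 6 ^ 15 ^ 13 ^ 1 ^ 10 = 15.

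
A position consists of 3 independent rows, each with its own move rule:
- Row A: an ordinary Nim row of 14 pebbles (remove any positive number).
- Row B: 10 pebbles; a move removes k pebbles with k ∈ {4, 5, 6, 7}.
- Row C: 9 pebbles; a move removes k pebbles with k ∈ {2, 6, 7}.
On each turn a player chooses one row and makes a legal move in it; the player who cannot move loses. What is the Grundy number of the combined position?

Row A is a plain Nim row of size 14, so its Grundy value is 14.
Grundy values for row B (subtraction set {4, 5, 6, 7}):
k:     0  1  2  3  4  5  6  7  8  9 10
g(k):  0  0  0  0  1  1  1  1  2  2  2
So g(10) = 2.
Grundy values for row C (subtraction set {2, 6, 7}):
k:     0  1  2  3  4  5  6  7  8  9
g(k):  0  0  1  1  0  0  1  1  2  0
So g(9) = 0.
By the Sprague-Grundy theorem, the Grundy value of a sum of independent games is the XOR of the component values.
Combined value = 14 ⊕ 2 ⊕ 0 = 12.

12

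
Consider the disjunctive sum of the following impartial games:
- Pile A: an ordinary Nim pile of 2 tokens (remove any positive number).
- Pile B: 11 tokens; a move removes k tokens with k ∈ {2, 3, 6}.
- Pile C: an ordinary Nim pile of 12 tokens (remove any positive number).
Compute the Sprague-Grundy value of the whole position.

Pile A is a plain Nim pile of size 2, so its Grundy value is 2.
Grundy values for pile B (subtraction set {2, 3, 6}):
g(0) = mex{} = 0
g(1) = mex{} = 0
g(2) = mex{0} = 1
g(3) = mex{0} = 1
g(4) = mex{0,1} = 2
g(5) = mex{1} = 0
g(6) = mex{0,1,2} = 3
g(7) = mex{0,2} = 1
g(8) = mex{0,1,3} = 2
g(9) = mex{1,3} = 0
g(10) = mex{1,2} = 0
g(11) = mex{0,2} = 1
So g(11) = 1.
Pile C is a plain Nim pile of size 12, so its Grundy value is 12.
By the Sprague-Grundy theorem, the Grundy value of a sum of independent games is the XOR of the component values.
Combined value = 2 ⊕ 1 ⊕ 12 = 15.

15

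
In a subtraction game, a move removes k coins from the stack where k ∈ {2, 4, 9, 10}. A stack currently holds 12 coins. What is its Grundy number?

0

Compute g(0), g(1), … for moves {2, 4, 9, 10}:
g(0) = mex{} = 0
g(1) = mex{} = 0
g(2) = mex{0} = 1
g(3) = mex{0} = 1
g(4) = mex{0,1} = 2
g(5) = mex{0,1} = 2
g(6) = mex{1,2} = 0
g(7) = mex{1,2} = 0
g(8) = mex{0,2} = 1
g(9) = mex{0,2} = 1
g(10) = mex{0,1} = 2
g(11) = mex{0,1} = 2
g(12) = mex{1,2} = 0
So g(12) = 0.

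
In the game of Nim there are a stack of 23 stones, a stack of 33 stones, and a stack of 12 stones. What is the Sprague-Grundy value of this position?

Compute the nim-sum pairwise:
23 XOR 33 = 54
54 XOR 12 = 58

58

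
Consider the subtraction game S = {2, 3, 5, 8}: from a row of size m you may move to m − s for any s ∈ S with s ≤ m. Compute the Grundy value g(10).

Compute g(0), g(1), … for moves {2, 3, 5, 8}:
g(0) = mex{} = 0
g(1) = mex{} = 0
g(2) = mex{0} = 1
g(3) = mex{0} = 1
g(4) = mex{0,1} = 2
g(5) = mex{0,1} = 2
g(6) = mex{0,1,2} = 3
g(7) = mex{1,2} = 0
g(8) = mex{0,1,2,3} = 4
g(9) = mex{0,2,3} = 1
g(10) = mex{0,1,2,4} = 3
So g(10) = 3.

3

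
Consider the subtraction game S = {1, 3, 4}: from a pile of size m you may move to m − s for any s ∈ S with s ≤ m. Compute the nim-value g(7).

0

Build the Grundy sequence with g(k) = mex{g(k−s) : s ∈ {1, 3, 4}, s ≤ k}:
k:     0  1  2  3  4  5  6  7
g(k):  0  1  0  1  2  3  2  0
So g(7) = 0.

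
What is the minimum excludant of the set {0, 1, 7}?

2

The values 0, 1 are all present; 2 is the first non-negative integer missing from the set.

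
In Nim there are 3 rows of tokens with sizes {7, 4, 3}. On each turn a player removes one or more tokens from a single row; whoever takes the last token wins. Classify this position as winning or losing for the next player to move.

Losing position

Compute the nim-sum pairwise:
7 ^ 4 = 3
3 ^ 3 = 0
The nim-sum is 0, so this is a P-position: the player to move is in a losing position under optimal play.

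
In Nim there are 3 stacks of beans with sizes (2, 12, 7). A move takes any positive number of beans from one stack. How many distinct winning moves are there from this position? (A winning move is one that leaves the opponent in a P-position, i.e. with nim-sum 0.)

1

Nim-sum: 2 ^ 12 ^ 7 = 9.
The overall nim-sum is X = 9. A stack of size p has a winning move iff p XOR X < p (reduce it to p XOR X).
  2: 2 XOR 9 = 11 ≥ 2 — no move.
  12: 12 XOR 9 = 5 < 12 — winning move (to 5).
  7: 7 XOR 9 = 14 ≥ 7 — no move.
That gives 1 winning move.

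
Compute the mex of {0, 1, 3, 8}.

The values 0, 1 are all present; 2 is the first non-negative integer missing from the set.

2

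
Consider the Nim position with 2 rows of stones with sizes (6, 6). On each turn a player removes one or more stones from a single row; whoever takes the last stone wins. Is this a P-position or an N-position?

P-position

Compute the nim-sum pairwise:
6 ^ 6 = 0
The nim-sum is 0, so this is a P-position: the player to move is in a losing position under optimal play.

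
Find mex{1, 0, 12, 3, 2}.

4

The values 0, 1, 2, 3 are all present; 4 is the first non-negative integer missing from the set.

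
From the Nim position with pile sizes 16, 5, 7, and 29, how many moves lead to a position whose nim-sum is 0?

1

Compute the nim-sum pairwise:
16 XOR 5 = 21
21 XOR 7 = 18
18 XOR 29 = 15
The overall nim-sum is X = 15. A pile of size p has a winning move iff p XOR X < p (reduce it to p XOR X).
  16: 16 XOR 15 = 31 ≥ 16 — no move.
  5: 5 XOR 15 = 10 ≥ 5 — no move.
  7: 7 XOR 15 = 8 ≥ 7 — no move.
  29: 29 XOR 15 = 18 < 29 — winning move (to 18).
That gives 1 winning move.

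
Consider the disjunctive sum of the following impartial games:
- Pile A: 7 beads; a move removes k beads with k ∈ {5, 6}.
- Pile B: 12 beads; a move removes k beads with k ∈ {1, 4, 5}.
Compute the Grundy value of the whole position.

3

Grundy values for pile A (subtraction set {5, 6}):
g(0) = mex{} = 0
g(1) = mex{} = 0
g(2) = mex{} = 0
g(3) = mex{} = 0
g(4) = mex{} = 0
g(5) = mex{0} = 1
g(6) = mex{0} = 1
g(7) = mex{0} = 1
So g(7) = 1.
Build the Grundy sequence for pile B with g(k) = mex{g(k−s) : s ∈ {1, 4, 5}, s ≤ k}:
g(0) = mex{} = 0
g(1) = mex{0} = 1
g(2) = mex{1} = 0
g(3) = mex{0} = 1
g(4) = mex{0,1} = 2
g(5) = mex{0,1,2} = 3
g(6) = mex{0,1,3} = 2
g(7) = mex{0,1,2} = 3
g(8) = mex{1,2,3} = 0
g(9) = mex{0,2,3} = 1
g(10) = mex{1,2,3} = 0
g(11) = mex{0,2,3} = 1
g(12) = mex{0,1,3} = 2
So g(12) = 2.
By the Sprague-Grundy theorem, the Grundy value of a sum of independent games is the XOR of the component values.
Combined value = 1 ⊕ 2 = 3.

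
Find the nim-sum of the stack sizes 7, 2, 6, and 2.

1

In binary:
  111  (7)
  010  (2)
  110  (6)
  010  (2)
  ---
  001  (1)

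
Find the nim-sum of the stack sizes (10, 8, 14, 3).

15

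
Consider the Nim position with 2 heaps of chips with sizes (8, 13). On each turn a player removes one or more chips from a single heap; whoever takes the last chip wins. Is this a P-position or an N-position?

Write each in binary and XOR column by column:
  1000  (8)
  1101  (13)
  ----
  0101  (5)
The nim-sum is 5 ≠ 0, so this is an N-position: the player to move can win.

N-position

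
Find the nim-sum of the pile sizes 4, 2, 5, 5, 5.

Bitwise XOR of the heap sizes:
  100  (4)
  010  (2)
  101  (5)
  101  (5)
  101  (5)
  ---
  011  (3)

3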